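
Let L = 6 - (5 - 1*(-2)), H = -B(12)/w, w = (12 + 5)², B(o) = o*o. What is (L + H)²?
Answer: 187489/83521 ≈ 2.2448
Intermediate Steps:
B(o) = o²
w = 289 (w = 17² = 289)
H = -144/289 (H = -12²/289 = -144/289 ≈ -0.49827)
L = -1 (L = 6 - (5 + 2) = 6 - 1*7 = 6 - 7 = -1)
(L + H)² = (-1 - 144/289)² = (-433/289)² = 187489/83521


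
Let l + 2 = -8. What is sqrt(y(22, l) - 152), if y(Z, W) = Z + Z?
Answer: 6*I*sqrt(3) ≈ 10.392*I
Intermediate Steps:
l = -10 (l = -2 - 8 = -10)
y(Z, W) = 2*Z
sqrt(y(22, l) - 152) = sqrt(2*22 - 152) = sqrt(44 - 152) = sqrt(-108) = 6*I*sqrt(3)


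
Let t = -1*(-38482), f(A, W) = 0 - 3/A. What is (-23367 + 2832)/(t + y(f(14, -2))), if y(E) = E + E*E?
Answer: -4024860/7542439 ≈ -0.53363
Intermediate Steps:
f(A, W) = -3/A
t = 38482
y(E) = E + E²
(-23367 + 2832)/(t + y(f(14, -2))) = (-23367 + 2832)/(38482 + (-3/14)*(1 - 3/14)) = -20535/(38482 + (-3*1/14)*(1 - 3*1/14)) = -20535/(38482 - 3*(1 - 3/14)/14) = -20535/(38482 - 3/14*11/14) = -20535/(38482 - 33/196) = -20535/7542439/196 = -20535*196/7542439 = -4024860/7542439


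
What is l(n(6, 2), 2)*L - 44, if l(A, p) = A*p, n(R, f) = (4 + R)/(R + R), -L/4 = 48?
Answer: -364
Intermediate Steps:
L = -192 (L = -4*48 = -192)
n(R, f) = (4 + R)/(2*R) (n(R, f) = (4 + R)/((2*R)) = (4 + R)*(1/(2*R)) = (4 + R)/(2*R))
l(n(6, 2), 2)*L - 44 = (((½)*(4 + 6)/6)*2)*(-192) - 44 = (((½)*(⅙)*10)*2)*(-192) - 44 = ((⅚)*2)*(-192) - 44 = (5/3)*(-192) - 44 = -320 - 44 = -364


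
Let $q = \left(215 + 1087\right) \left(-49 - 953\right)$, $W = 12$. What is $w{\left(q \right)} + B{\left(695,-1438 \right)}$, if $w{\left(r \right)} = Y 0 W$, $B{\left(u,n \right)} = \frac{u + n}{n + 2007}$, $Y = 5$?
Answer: $- \frac{743}{569} \approx -1.3058$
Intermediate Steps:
$q = -1304604$ ($q = 1302 \left(-1002\right) = -1304604$)
$B{\left(u,n \right)} = \frac{n + u}{2007 + n}$
$w{\left(r \right)} = 0$ ($w{\left(r \right)} = 5 \cdot 0 \cdot 12 = 0 \cdot 12 = 0$)
$w{\left(q \right)} + B{\left(695,-1438 \right)} = 0 + \frac{-1438 + 695}{2007 - 1438} = 0 + \frac{1}{569} \left(-743\right) = 0 - \frac{743}{569} = - \frac{743}{569}$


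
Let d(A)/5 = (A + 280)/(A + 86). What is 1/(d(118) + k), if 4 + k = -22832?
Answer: -102/2328277 ≈ -4.3809e-5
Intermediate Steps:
k = -22836 (k = -4 - 22832 = -22836)
d(A) = 5*(280 + A)/(86 + A) (d(A) = 5*((A + 280)/(A + 86)) = 5*((280 + A)/(86 + A)) = 5*(280 + A)/(86 + A))
1/(d(118) + k) = 1/(5*(280 + 118)/(86 + 118) - 22836) = 1/(5*398/204 - 22836) = 1/(5*(1/204)*398 - 22836) = 1/(995/102 - 22836) = 1/(-2328277/102) = -102/2328277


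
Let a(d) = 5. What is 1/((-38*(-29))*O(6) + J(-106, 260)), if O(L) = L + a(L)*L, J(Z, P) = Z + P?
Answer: 1/39826 ≈ 2.5109e-5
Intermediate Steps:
J(Z, P) = P + Z
O(L) = 6*L (O(L) = L + 5*L = 6*L)
1/((-38*(-29))*O(6) + J(-106, 260)) = 1/((-38*(-29))*(6*6) + (260 - 106)) = 1/(1102*36 + 154) = 1/(39672 + 154) = 1/39826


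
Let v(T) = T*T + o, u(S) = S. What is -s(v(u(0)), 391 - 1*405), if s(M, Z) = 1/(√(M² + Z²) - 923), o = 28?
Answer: 923/850949 + 14*√5/850949 ≈ 0.0011215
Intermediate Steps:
v(T) = 28 + T² (v(T) = T*T + 28 = T² + 28 = 28 + T²)
s(M, Z) = 1/(-923 + √(M² + Z²))
-s(v(u(0)), 391 - 1*405) = -1/(-923 + √((28 + 0²)² + (391 - 1*405)²)) = -1/(-923 + √((28 + 0)² + (391 - 405)²)) = -1/(-923 + √(28² + (-14)²)) = -1/(-923 + √(784 + 196)) = -1/(-923 + √980) = -1/(-923 + 14*√5)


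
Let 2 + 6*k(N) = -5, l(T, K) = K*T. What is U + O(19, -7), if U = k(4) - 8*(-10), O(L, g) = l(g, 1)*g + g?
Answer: 725/6 ≈ 120.83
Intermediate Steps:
k(N) = -7/6 (k(N) = -1/3 + (1/6)*(-5) = -1/3 - 5/6 = -7/6)
O(L, g) = g + g**2 (O(L, g) = (1*g)*g + g = g*g + g = g**2 + g = g + g**2)
U = 473/6 (U = -7/6 - 8*(-10) = -7/6 + 80 = 473/6 ≈ 78.833)
U + O(19, -7) = 473/6 - 7*(1 - 7) = 473/6 - 7*(-6) = 473/6 + 42 = 725/6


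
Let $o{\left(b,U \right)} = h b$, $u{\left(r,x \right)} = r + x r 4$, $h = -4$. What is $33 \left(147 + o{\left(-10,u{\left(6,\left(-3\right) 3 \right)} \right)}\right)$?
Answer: $6171$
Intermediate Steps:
$u{\left(r,x \right)} = r + 4 r x$ ($u{\left(r,x \right)} = r + r x 4 = r + 4 r x$)
$o{\left(b,U \right)} = - 4 b$
$33 \left(147 + o{\left(-10,u{\left(6,\left(-3\right) 3 \right)} \right)}\right) = 33 \left(147 - -40\right) = 33 \left(147 + 40\right) = 33 \cdot 187 = 6171$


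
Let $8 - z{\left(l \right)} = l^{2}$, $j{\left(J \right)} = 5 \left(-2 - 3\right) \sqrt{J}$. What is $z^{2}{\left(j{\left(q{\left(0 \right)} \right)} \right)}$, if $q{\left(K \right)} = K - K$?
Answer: $64$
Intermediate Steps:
$q{\left(K \right)} = 0$
$j{\left(J \right)} = - 25 \sqrt{J}$ ($j{\left(J \right)} = 5 \left(-5\right) \sqrt{J} = - 25 \sqrt{J}$)
$z{\left(l \right)} = 8 - l^{2}$
$z^{2}{\left(j{\left(q{\left(0 \right)} \right)} \right)} = \left(8 - \left(- 25 \sqrt{0}\right)^{2}\right)^{2} = \left(8 - \left(\left(-25\right) 0\right)^{2}\right)^{2} = \left(8 - 0^{2}\right)^{2} = \left(8 - 0\right)^{2} = \left(8 + 0\right)^{2} = 8^{2} = 64$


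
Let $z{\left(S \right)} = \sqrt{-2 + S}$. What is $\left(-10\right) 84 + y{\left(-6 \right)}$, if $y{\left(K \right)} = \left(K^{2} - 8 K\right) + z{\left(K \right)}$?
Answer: $-756 + 2 i \sqrt{2} \approx -756.0 + 2.8284 i$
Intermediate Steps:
$y{\left(K \right)} = K^{2} + \sqrt{-2 + K} - 8 K$ ($y{\left(K \right)} = \left(K^{2} - 8 K\right) + \sqrt{-2 + K} = K^{2} + \sqrt{-2 + K} - 8 K$)
$\left(-10\right) 84 + y{\left(-6 \right)} = \left(-10\right) 84 + \left(\left(-6\right)^{2} + \sqrt{-2 - 6} - -48\right) = -840 + \left(36 + \sqrt{-8} + 48\right) = -840 + \left(36 + 2 i \sqrt{2} + 48\right) = -840 + \left(84 + 2 i \sqrt{2}\right) = -756 + 2 i \sqrt{2}$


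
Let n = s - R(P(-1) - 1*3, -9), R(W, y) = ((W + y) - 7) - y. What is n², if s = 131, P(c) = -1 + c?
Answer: 20449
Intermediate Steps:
R(W, y) = -7 + W (R(W, y) = (-7 + W + y) - y = -7 + W)
n = 143 (n = 131 - (-7 + ((-1 - 1) - 1*3)) = 131 - (-7 + (-2 - 3)) = 131 - (-7 - 5) = 131 - 1*(-12) = 131 + 12 = 143)
n² = 143² = 20449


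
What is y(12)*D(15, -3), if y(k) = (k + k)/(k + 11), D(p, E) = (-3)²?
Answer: 216/23 ≈ 9.3913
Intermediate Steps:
D(p, E) = 9
y(k) = 2*k/(11 + k) (y(k) = (2*k)/(11 + k) = 2*k/(11 + k))
y(12)*D(15, -3) = (2*12/(11 + 12))*9 = (2*12/23)*9 = (2*12*(1/23))*9 = (24/23)*9 = 216/23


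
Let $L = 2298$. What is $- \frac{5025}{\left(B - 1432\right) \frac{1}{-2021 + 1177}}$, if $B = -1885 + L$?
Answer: $- \frac{4241100}{1019} \approx -4162.0$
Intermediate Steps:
$B = 413$ ($B = -1885 + 2298 = 413$)
$- \frac{5025}{\left(B - 1432\right) \frac{1}{-2021 + 1177}} = - \frac{5025}{\left(413 - 1432\right) \frac{1}{-2021 + 1177}} = - \frac{5025}{\left(-1019\right) \frac{1}{-844}} = - \frac{5025}{\left(-1019\right) \left(- \frac{1}{844}\right)} = - \frac{5025}{\frac{1019}{844}} = \left(-5025\right) \frac{844}{1019} = - \frac{4241100}{1019}$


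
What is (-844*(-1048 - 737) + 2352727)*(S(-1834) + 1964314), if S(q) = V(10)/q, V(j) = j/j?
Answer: 13903209566975625/1834 ≈ 7.5808e+12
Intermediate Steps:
V(j) = 1
S(q) = 1/q
(-844*(-1048 - 737) + 2352727)*(S(-1834) + 1964314) = (-844*(-1048 - 737) + 2352727)*(1/(-1834) + 1964314) = (-844*(-1785) + 2352727)*(-1/1834 + 1964314) = (1506540 + 2352727)*(3602551875/1834) = 3859267*(3602551875/1834) = 13903209566975625/1834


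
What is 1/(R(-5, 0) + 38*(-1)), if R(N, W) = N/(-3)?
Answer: -3/109 ≈ -0.027523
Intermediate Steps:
R(N, W) = -N/3 (R(N, W) = N*(-⅓) = -N/3)
1/(R(-5, 0) + 38*(-1)) = 1/(-⅓*(-5) + 38*(-1)) = 1/(5/3 - 38) = 1/(-109/3) = -3/109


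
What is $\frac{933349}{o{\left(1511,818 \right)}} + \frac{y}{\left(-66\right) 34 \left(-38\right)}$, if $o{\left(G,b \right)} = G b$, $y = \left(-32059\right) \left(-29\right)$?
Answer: $\frac{614354736253}{52698010728} \approx 11.658$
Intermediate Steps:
$y = 929711$
$\frac{933349}{o{\left(1511,818 \right)}} + \frac{y}{\left(-66\right) 34 \left(-38\right)} = \frac{933349}{1511 \cdot 818} + \frac{929711}{\left(-66\right) 34 \left(-38\right)} = \frac{933349}{1235998} + \frac{929711}{\left(-2244\right) \left(-38\right)} = 933349 \cdot \frac{1}{1235998} + \frac{929711}{85272} = \frac{933349}{1235998} + 929711 \cdot \frac{1}{85272} = \frac{933349}{1235998} + \frac{929711}{85272} = \frac{614354736253}{52698010728}$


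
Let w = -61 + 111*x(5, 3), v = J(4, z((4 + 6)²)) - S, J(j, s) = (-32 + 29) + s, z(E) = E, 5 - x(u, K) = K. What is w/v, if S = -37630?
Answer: 161/37727 ≈ 0.0042675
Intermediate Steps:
x(u, K) = 5 - K
J(j, s) = -3 + s
v = 37727 (v = (-3 + (4 + 6)²) - 1*(-37630) = (-3 + 10²) + 37630 = (-3 + 100) + 37630 = 97 + 37630 = 37727)
w = 161 (w = -61 + 111*(5 - 1*3) = -61 + 111*(5 - 3) = -61 + 111*2 = -61 + 222 = 161)
w/v = 161/37727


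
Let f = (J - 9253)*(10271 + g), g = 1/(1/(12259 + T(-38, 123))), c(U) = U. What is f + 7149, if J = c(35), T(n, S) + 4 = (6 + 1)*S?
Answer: -215574217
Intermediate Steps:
T(n, S) = -4 + 7*S (T(n, S) = -4 + (6 + 1)*S = -4 + 7*S)
J = 35
g = 13116 (g = 1/(1/(12259 + (-4 + 7*123))) = 1/(1/(12259 + (-4 + 861))) = 1/(1/(12259 + 857)) = 1/(1/13116) = 13116)
f = -215581366 (f = (35 - 9253)*(10271 + 13116) = -9218*23387 = -215581366)
f + 7149 = -215581366 + 7149 = -215574217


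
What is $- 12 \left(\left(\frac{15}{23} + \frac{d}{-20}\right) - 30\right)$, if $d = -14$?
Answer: $\frac{39534}{115} \approx 343.77$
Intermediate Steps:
$- 12 \left(\left(\frac{15}{23} + \frac{d}{-20}\right) - 30\right) = - 12 \left(\left(\frac{15}{23} - \frac{14}{-20}\right) - 30\right) = - 12 \left(\left(15 \cdot \frac{1}{23} - - \frac{7}{10}\right) - 30\right) = - 12 \left(\left(\frac{15}{23} + \frac{7}{10}\right) - 30\right) = - 12 \left(\frac{311}{230} - 30\right) = \left(-12\right) \left(- \frac{6589}{230}\right) = \frac{39534}{115}$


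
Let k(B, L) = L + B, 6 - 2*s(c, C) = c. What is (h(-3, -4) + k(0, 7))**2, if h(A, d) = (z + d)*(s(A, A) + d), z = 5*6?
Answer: 400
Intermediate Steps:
s(c, C) = 3 - c/2
z = 30
k(B, L) = B + L
h(A, d) = (30 + d)*(3 + d - A/2) (h(A, d) = (30 + d)*((3 - A/2) + d) = (30 + d)*(3 + d - A/2))
(h(-3, -4) + k(0, 7))**2 = ((90 + (-4)**2 - 15*(-3) + 33*(-4) - 1/2*(-3)*(-4)) + (0 + 7))**2 = ((90 + 16 + 45 - 132 - 6) + 7)**2 = (13 + 7)**2 = 20**2 = 400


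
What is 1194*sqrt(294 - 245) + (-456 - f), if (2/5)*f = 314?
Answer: 7117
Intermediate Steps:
f = 785 (f = (5/2)*314 = 785)
1194*sqrt(294 - 245) + (-456 - f) = 1194*sqrt(294 - 245) + (-456 - 1*785) = 1194*sqrt(49) + (-456 - 785) = 1194*7 - 1241 = 8358 - 1241 = 7117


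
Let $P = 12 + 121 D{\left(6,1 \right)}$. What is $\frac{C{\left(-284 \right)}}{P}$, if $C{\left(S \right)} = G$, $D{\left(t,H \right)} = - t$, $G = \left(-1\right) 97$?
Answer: $\frac{97}{714} \approx 0.13585$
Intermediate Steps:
$G = -97$
$C{\left(S \right)} = -97$
$P = -714$ ($P = 12 + 121 \left(\left(-1\right) 6\right) = 12 + 121 \left(-6\right) = 12 - 726 = -714$)
$\frac{C{\left(-284 \right)}}{P} = - \frac{97}{-714} = \left(-97\right) \left(- \frac{1}{714}\right) = \frac{97}{714}$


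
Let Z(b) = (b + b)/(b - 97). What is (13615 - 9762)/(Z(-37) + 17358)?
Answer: 258151/1163023 ≈ 0.22197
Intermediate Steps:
Z(b) = 2*b/(-97 + b) (Z(b) = (2*b)/(-97 + b) = 2*b/(-97 + b))
(13615 - 9762)/(Z(-37) + 17358) = (13615 - 9762)/(2*(-37)/(-97 - 37) + 17358) = 3853/(2*(-37)/(-134) + 17358) = 3853/(2*(-37)*(-1/134) + 17358) = 3853/(37/67 + 17358) = 3853/(1163023/67) = 3853*(67/1163023) = 258151/1163023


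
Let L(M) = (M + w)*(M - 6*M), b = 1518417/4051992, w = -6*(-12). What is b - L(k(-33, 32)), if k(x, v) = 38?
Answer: 28229383739/1350664 ≈ 20900.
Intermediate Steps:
w = 72
b = 506139/1350664 (b = 1518417*(1/4051992) = 506139/1350664 ≈ 0.37473)
L(M) = -5*M*(72 + M) (L(M) = (M + 72)*(M - 6*M) = (72 + M)*(-5*M) = -5*M*(72 + M))
b - L(k(-33, 32)) = 506139/1350664 - (-5)*38*(72 + 38) = 506139/1350664 - (-5)*38*110 = 506139/1350664 - 1*(-20900) = 506139/1350664 + 20900 = 28229383739/1350664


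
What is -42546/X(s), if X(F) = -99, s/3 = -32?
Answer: 14182/33 ≈ 429.76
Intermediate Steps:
s = -96 (s = 3*(-32) = -96)
-42546/X(s) = -42546/(-99) = -42546*(-1/99) = 14182/33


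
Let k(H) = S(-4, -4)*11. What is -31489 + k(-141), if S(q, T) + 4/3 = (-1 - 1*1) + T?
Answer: -94709/3 ≈ -31570.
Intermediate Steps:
S(q, T) = -10/3 + T (S(q, T) = -4/3 + ((-1 - 1*1) + T) = -4/3 + ((-1 - 1) + T) = -4/3 + (-2 + T) = -10/3 + T)
k(H) = -242/3 (k(H) = (-10/3 - 4)*11 = -22/3*11 = -242/3)
-31489 + k(-141) = -31489 - 242/3 = -94709/3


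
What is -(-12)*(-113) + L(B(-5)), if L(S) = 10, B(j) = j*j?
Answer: -1346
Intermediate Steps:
B(j) = j²
-(-12)*(-113) + L(B(-5)) = -(-12)*(-113) + 10 = -12*113 + 10 = -1356 + 10 = -1346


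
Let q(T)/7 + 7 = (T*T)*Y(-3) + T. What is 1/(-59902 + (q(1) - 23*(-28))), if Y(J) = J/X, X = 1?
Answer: -1/59321 ≈ -1.6857e-5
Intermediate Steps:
Y(J) = J (Y(J) = J/1 = J*1 = J)
q(T) = -49 - 21*T**2 + 7*T (q(T) = -49 + 7*((T*T)*(-3) + T) = -49 + 7*(T**2*(-3) + T) = -49 + 7*(-3*T**2 + T) = -49 + 7*(T - 3*T**2) = -49 + (-21*T**2 + 7*T) = -49 - 21*T**2 + 7*T)
1/(-59902 + (q(1) - 23*(-28))) = 1/(-59902 + ((-49 - 21*1**2 + 7*1) - 23*(-28))) = 1/(-59902 + ((-49 - 21*1 + 7) + 644)) = 1/(-59902 + ((-49 - 21 + 7) + 644)) = 1/(-59902 + (-63 + 644)) = 1/(-59902 + 581) = 1/(-59321) = -1/59321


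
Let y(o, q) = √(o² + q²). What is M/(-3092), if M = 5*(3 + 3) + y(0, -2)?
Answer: -8/773 ≈ -0.010349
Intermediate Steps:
M = 32 (M = 5*(3 + 3) + √(0² + (-2)²) = 5*6 + √(0 + 4) = 30 + √4 = 30 + 2 = 32)
M/(-3092) = 32/(-3092) = 32*(-1/3092) = -8/773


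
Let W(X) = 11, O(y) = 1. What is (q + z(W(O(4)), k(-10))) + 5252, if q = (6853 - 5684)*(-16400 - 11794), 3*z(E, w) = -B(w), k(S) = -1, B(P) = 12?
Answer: -32953538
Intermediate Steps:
z(E, w) = -4 (z(E, w) = (-1*12)/3 = (⅓)*(-12) = -4)
q = -32958786 (q = 1169*(-28194) = -32958786)
(q + z(W(O(4)), k(-10))) + 5252 = (-32958786 - 4) + 5252 = -32958790 + 5252 = -32953538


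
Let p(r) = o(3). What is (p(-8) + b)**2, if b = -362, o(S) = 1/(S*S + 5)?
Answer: 25674489/196 ≈ 1.3099e+5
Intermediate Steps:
o(S) = 1/(5 + S**2) (o(S) = 1/(S**2 + 5) = 1/(5 + S**2))
p(r) = 1/14 (p(r) = 1/(5 + 3**2) = 1/(5 + 9) = 1/14)
(p(-8) + b)**2 = (1/14 - 362)**2 = (-5067/14)**2 = 25674489/196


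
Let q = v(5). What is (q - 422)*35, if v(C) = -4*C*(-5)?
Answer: -11270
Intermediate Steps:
v(C) = 20*C
q = 100 (q = 20*5 = 100)
(q - 422)*35 = (100 - 422)*35 = -322*35 = -11270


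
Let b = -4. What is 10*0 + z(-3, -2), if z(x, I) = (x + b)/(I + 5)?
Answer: -7/3 ≈ -2.3333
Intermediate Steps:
z(x, I) = (-4 + x)/(5 + I) (z(x, I) = (x - 4)/(I + 5) = (-4 + x)/(5 + I))
10*0 + z(-3, -2) = 10*0 + (-4 - 3)/(5 - 2) = 0 - 7/3 = -7/3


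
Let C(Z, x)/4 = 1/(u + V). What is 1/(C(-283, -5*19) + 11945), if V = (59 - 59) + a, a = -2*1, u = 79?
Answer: 77/919769 ≈ 8.3717e-5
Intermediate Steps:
a = -2
V = -2 (V = (59 - 59) - 2 = 0 - 2 = -2)
C(Z, x) = 4/77 (C(Z, x) = 4/(79 - 2) = 4/77)
1/(C(-283, -5*19) + 11945) = 1/(4/77 + 11945) = 1/(919769/77) = 77/919769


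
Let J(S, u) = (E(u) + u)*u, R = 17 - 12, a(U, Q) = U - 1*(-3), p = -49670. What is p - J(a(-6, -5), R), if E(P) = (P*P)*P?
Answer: -50320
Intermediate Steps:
a(U, Q) = 3 + U (a(U, Q) = U + 3 = 3 + U)
E(P) = P³ (E(P) = P²*P = P³)
R = 5
J(S, u) = u*(u + u³) (J(S, u) = (u³ + u)*u = (u + u³)*u = u*(u + u³))
p - J(a(-6, -5), R) = -49670 - (5² + 5⁴) = -49670 - (25 + 625) = -49670 - 1*650 = -49670 - 650 = -50320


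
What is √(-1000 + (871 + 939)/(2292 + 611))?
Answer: I*√8422154570/2903 ≈ 31.613*I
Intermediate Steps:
√(-1000 + (871 + 939)/(2292 + 611)) = √(-1000 + 1810/2903) = √(-2901190/2903) = I*√8422154570/2903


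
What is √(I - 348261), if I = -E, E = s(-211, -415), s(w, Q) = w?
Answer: 5*I*√13922 ≈ 589.96*I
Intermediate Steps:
E = -211
I = 211 (I = -1*(-211) = 211)
√(I - 348261) = √(211 - 348261) = √(-348050) = 5*I*√13922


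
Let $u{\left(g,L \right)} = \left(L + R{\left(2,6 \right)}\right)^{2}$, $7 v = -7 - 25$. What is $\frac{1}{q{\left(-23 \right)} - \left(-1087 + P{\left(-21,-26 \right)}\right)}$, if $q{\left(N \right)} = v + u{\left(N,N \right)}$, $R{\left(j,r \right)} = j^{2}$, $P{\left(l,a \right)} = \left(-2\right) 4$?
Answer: $\frac{7}{10160} \approx 0.00068898$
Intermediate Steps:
$P{\left(l,a \right)} = -8$
$v = - \frac{32}{7}$ ($v = \frac{-7 - 25}{7} = \frac{1}{7} \left(-32\right) = - \frac{32}{7} \approx -4.5714$)
$u{\left(g,L \right)} = \left(4 + L\right)^{2}$ ($u{\left(g,L \right)} = \left(L + 2^{2}\right)^{2} = \left(L + 4\right)^{2} = \left(4 + L\right)^{2}$)
$q{\left(N \right)} = - \frac{32}{7} + \left(4 + N\right)^{2}$
$\frac{1}{q{\left(-23 \right)} - \left(-1087 + P{\left(-21,-26 \right)}\right)} = \frac{1}{\left(- \frac{32}{7} + \left(4 - 23\right)^{2}\right) + \left(1087 - -8\right)} = \frac{1}{\left(- \frac{32}{7} + \left(-19\right)^{2}\right) + \left(1087 + 8\right)} = \frac{1}{\left(- \frac{32}{7} + 361\right) + 1095} = \frac{1}{\frac{2495}{7} + 1095} = \frac{1}{\frac{10160}{7}} = \frac{7}{10160}$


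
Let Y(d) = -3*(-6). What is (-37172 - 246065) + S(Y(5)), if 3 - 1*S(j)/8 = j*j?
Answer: -285805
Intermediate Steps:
Y(d) = 18
S(j) = 24 - 8*j² (S(j) = 24 - 8*j*j = 24 - 8*j²)
(-37172 - 246065) + S(Y(5)) = (-37172 - 246065) + (24 - 8*18²) = -283237 + (24 - 8*324) = -283237 + (24 - 2592) = -283237 - 2568 = -285805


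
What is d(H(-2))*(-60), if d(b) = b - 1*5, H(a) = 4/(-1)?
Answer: 540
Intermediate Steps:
H(a) = -4 (H(a) = 4*(-1) = -4)
d(b) = -5 + b (d(b) = b - 5 = -5 + b)
d(H(-2))*(-60) = (-5 - 4)*(-60) = -9*(-60) = 540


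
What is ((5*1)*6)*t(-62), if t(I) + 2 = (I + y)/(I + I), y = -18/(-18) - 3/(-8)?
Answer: -22485/496 ≈ -45.333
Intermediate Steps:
y = 11/8 (y = -18*(-1/18) - 3*(-1/8) = 1 + 3/8 = 11/8 ≈ 1.3750)
t(I) = -2 + (11/8 + I)/(2*I) (t(I) = -2 + (I + 11/8)/(I + I) = -2 + (11/8 + I)/((2*I)) = -2 + (11/8 + I)*(1/(2*I)) = -2 + (11/8 + I)/(2*I))
((5*1)*6)*t(-62) = ((5*1)*6)*((1/16)*(11 - 24*(-62))/(-62)) = (5*6)*((1/16)*(-1/62)*(11 + 1488)) = 30*((1/16)*(-1/62)*1499) = 30*(-1499/992) = -22485/496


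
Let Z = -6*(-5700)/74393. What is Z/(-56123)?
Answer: -34200/4175158339 ≈ -8.1913e-6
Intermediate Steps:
Z = 34200/74393 (Z = 34200*(1/74393) = 34200/74393 ≈ 0.45972)
Z/(-56123) = (34200/74393)/(-56123) = (34200/74393)*(-1/56123) = -34200/4175158339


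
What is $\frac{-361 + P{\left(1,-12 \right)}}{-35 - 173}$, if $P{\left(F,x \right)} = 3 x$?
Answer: $\frac{397}{208} \approx 1.9087$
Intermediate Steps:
$\frac{-361 + P{\left(1,-12 \right)}}{-35 - 173} = \frac{-361 + 3 \left(-12\right)}{-35 - 173} = \frac{-361 - 36}{-208} = \left(-397\right) \left(- \frac{1}{208}\right) = \frac{397}{208}$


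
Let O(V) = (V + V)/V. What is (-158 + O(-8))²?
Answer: 24336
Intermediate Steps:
O(V) = 2 (O(V) = (2*V)/V = 2)
(-158 + O(-8))² = (-158 + 2)² = (-156)² = 24336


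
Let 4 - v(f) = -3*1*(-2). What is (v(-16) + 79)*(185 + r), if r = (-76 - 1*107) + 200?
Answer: 15554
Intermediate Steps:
r = 17 (r = (-76 - 107) + 200 = -183 + 200 = 17)
v(f) = -2 (v(f) = 4 - (-3*1)*(-2) = 4 - (-3)*(-2) = 4 - 1*6 = 4 - 6 = -2)
(v(-16) + 79)*(185 + r) = (-2 + 79)*(185 + 17) = 77*202 = 15554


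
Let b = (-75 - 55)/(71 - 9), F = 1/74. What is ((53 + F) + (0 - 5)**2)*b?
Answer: -375245/2294 ≈ -163.58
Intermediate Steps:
F = 1/74 ≈ 0.013514
b = -65/31 (b = -130/62 = -130*1/62 = -65/31 ≈ -2.0968)
((53 + F) + (0 - 5)**2)*b = ((53 + 1/74) + (0 - 5)**2)*(-65/31) = (3923/74 + (-5)**2)*(-65/31) = (3923/74 + 25)*(-65/31) = (5773/74)*(-65/31) = -375245/2294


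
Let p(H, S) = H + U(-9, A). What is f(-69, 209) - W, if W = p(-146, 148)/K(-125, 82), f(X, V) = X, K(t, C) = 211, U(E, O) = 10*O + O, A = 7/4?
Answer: -57729/844 ≈ -68.399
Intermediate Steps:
A = 7/4 (A = 7*(1/4) = 7/4 ≈ 1.7500)
U(E, O) = 11*O
p(H, S) = 77/4 + H (p(H, S) = H + 11*(7/4) = H + 77/4 = 77/4 + H)
W = -507/844 (W = (77/4 - 146)/211 = -507/4*1/211 = -507/844 ≈ -0.60071)
f(-69, 209) - W = -69 - 1*(-507/844) = -69 + 507/844 = -57729/844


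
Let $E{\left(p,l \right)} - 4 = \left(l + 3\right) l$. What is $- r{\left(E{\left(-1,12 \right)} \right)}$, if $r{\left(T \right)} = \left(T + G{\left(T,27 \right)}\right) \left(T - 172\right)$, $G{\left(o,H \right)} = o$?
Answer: $-4416$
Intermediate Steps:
$E{\left(p,l \right)} = 4 + l \left(3 + l\right)$ ($E{\left(p,l \right)} = 4 + \left(l + 3\right) l = 4 + \left(3 + l\right) l = 4 + l \left(3 + l\right)$)
$r{\left(T \right)} = 2 T \left(-172 + T\right)$ ($r{\left(T \right)} = \left(T + T\right) \left(T - 172\right) = 2 T \left(-172 + T\right)$)
$- r{\left(E{\left(-1,12 \right)} \right)} = - 2 \left(4 + 12^{2} + 3 \cdot 12\right) \left(-172 + \left(4 + 12^{2} + 3 \cdot 12\right)\right) = - 2 \left(4 + 144 + 36\right) \left(-172 + \left(4 + 144 + 36\right)\right) = - 2 \cdot 184 \left(-172 + 184\right) = - 2 \cdot 184 \cdot 12 = \left(-1\right) 4416 = -4416$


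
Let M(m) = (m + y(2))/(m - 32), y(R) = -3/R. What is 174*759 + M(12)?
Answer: 5282619/40 ≈ 1.3207e+5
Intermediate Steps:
M(m) = (-3/2 + m)/(-32 + m) (M(m) = (m - 3/2)/(m - 32) = (m - 3*½)/(-32 + m) = (m - 3/2)/(-32 + m) = (-3/2 + m)/(-32 + m))
174*759 + M(12) = 174*759 + (-3/2 + 12)/(-32 + 12) = 132066 + (21/2)/(-20) = 132066 - 1/20*21/2 = 132066 - 21/40 = 5282619/40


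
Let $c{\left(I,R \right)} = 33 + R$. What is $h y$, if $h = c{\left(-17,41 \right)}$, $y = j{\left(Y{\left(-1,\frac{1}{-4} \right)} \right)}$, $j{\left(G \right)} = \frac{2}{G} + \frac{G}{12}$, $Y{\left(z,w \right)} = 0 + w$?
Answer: $- \frac{14245}{24} \approx -593.54$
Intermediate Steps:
$Y{\left(z,w \right)} = w$
$j{\left(G \right)} = \frac{2}{G} + \frac{G}{12}$ ($j{\left(G \right)} = \frac{2}{G} + G \frac{1}{12} = \frac{2}{G} + \frac{G}{12}$)
$y = - \frac{385}{48}$ ($y = \frac{2}{\frac{1}{-4}} + \frac{1}{12 \left(-4\right)} = \frac{2}{- \frac{1}{4}} + \frac{1}{12} \left(- \frac{1}{4}\right) = 2 \left(-4\right) - \frac{1}{48} = -8 - \frac{1}{48} = - \frac{385}{48} \approx -8.0208$)
$h = 74$ ($h = 33 + 41 = 74$)
$h y = 74 \left(- \frac{385}{48}\right) = - \frac{14245}{24}$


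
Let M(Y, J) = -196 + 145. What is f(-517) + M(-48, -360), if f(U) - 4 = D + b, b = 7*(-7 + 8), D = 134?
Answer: 94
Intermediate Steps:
M(Y, J) = -51
b = 7 (b = 7*1 = 7)
f(U) = 145 (f(U) = 4 + (134 + 7) = 4 + 141 = 145)
f(-517) + M(-48, -360) = 145 - 51 = 94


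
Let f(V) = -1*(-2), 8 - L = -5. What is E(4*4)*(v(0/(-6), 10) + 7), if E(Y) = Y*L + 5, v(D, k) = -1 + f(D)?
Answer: 1704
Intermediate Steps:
L = 13 (L = 8 - 1*(-5) = 8 + 5 = 13)
f(V) = 2
v(D, k) = 1 (v(D, k) = -1 + 2 = 1)
E(Y) = 5 + 13*Y (E(Y) = Y*13 + 5 = 13*Y + 5 = 5 + 13*Y)
E(4*4)*(v(0/(-6), 10) + 7) = (5 + 13*(4*4))*(1 + 7) = (5 + 13*16)*8 = (5 + 208)*8 = 213*8 = 1704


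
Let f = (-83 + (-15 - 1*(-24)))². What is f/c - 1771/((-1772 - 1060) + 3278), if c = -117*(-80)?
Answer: -1766783/521820 ≈ -3.3858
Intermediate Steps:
f = 5476 (f = (-83 + (-15 + 24))² = (-83 + 9)² = (-74)² = 5476)
c = 9360
f/c - 1771/((-1772 - 1060) + 3278) = 5476/9360 - 1771/((-1772 - 1060) + 3278) = 5476*(1/9360) - 1771/(-2832 + 3278) = 1369/2340 - 1771/446 = -1766783/521820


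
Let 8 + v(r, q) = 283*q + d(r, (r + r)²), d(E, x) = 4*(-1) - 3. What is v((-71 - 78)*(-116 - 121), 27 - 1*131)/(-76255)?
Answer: 29447/76255 ≈ 0.38616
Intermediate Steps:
d(E, x) = -7 (d(E, x) = -4 - 3 = -7)
v(r, q) = -15 + 283*q (v(r, q) = -8 + (283*q - 7) = -8 + (-7 + 283*q) = -15 + 283*q)
v((-71 - 78)*(-116 - 121), 27 - 1*131)/(-76255) = (-15 + 283*(27 - 1*131))/(-76255) = (-15 + 283*(27 - 131))*(-1/76255) = (-15 + 283*(-104))*(-1/76255) = (-15 - 29432)*(-1/76255) = -29447*(-1/76255) = 29447/76255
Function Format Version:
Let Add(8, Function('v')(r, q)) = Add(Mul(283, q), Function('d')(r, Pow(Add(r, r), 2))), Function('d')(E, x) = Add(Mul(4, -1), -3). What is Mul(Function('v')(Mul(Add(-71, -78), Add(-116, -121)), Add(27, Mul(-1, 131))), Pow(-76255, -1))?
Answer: Rational(29447, 76255) ≈ 0.38616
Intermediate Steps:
Function('d')(E, x) = -7 (Function('d')(E, x) = Add(-4, -3) = -7)
Function('v')(r, q) = Add(-15, Mul(283, q)) (Function('v')(r, q) = Add(-8, Add(Mul(283, q), -7)) = Add(-8, Add(-7, Mul(283, q))) = Add(-15, Mul(283, q)))
Mul(Function('v')(Mul(Add(-71, -78), Add(-116, -121)), Add(27, Mul(-1, 131))), Pow(-76255, -1)) = Mul(Add(-15, Mul(283, Add(27, Mul(-1, 131)))), Pow(-76255, -1)) = Mul(Add(-15, Mul(283, Add(27, -131))), Rational(-1, 76255)) = Mul(Add(-15, Mul(283, -104)), Rational(-1, 76255)) = Mul(Add(-15, -29432), Rational(-1, 76255)) = Mul(-29447, Rational(-1, 76255)) = Rational(29447, 76255)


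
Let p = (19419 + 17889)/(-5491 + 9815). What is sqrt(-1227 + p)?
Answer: 18*I*sqrt(4394265)/1081 ≈ 34.905*I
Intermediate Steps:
p = 9327/1081 (p = 37308/4324 = 37308*(1/4324) = 9327/1081 ≈ 8.6281)
sqrt(-1227 + p) = sqrt(-1227 + 9327/1081) = sqrt(-1317060/1081) = 18*I*sqrt(4394265)/1081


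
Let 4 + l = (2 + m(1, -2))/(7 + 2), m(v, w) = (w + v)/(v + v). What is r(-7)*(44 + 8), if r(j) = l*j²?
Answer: -29302/3 ≈ -9767.3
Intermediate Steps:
m(v, w) = (v + w)/(2*v) (m(v, w) = (v + w)/((2*v)) = (v + w)*(1/(2*v)) = (v + w)/(2*v))
l = -23/6 (l = -4 + (2 + (½)*(1 - 2)/1)/(7 + 2) = -4 + (2 + (½)*1*(-1))/9 = -4 + (2 - ½)*(⅑) = -4 + (3/2)*(⅑) = -4 + ⅙ = -23/6 ≈ -3.8333)
r(j) = -23*j²/6
r(-7)*(44 + 8) = (-23/6*(-7)²)*(44 + 8) = -23/6*49*52 = -1127/6*52 = -29302/3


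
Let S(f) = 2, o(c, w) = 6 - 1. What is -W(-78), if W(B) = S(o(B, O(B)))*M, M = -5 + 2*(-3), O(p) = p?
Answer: 22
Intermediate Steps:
o(c, w) = 5
M = -11 (M = -5 - 6 = -11)
W(B) = -22 (W(B) = 2*(-11) = -22)
-W(-78) = -1*(-22) = 22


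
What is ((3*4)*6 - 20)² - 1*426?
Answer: 2278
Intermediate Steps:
((3*4)*6 - 20)² - 1*426 = (12*6 - 20)² - 426 = (72 - 20)² - 426 = 52² - 426 = 2704 - 426 = 2278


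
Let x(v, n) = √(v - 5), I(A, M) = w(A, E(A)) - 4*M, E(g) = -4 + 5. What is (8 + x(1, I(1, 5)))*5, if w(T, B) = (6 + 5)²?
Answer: 40 + 10*I ≈ 40.0 + 10.0*I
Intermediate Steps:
E(g) = 1
w(T, B) = 121 (w(T, B) = 11² = 121)
I(A, M) = 121 - 4*M
x(v, n) = √(-5 + v)
(8 + x(1, I(1, 5)))*5 = (8 + √(-5 + 1))*5 = (8 + √(-4))*5 = (8 + 2*I)*5 = 40 + 10*I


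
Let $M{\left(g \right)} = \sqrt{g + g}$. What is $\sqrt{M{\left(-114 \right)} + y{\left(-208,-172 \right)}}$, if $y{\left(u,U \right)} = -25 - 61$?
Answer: $\sqrt{-86 + 2 i \sqrt{57}} \approx 0.81102 + 9.309 i$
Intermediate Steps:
$y{\left(u,U \right)} = -86$
$M{\left(g \right)} = \sqrt{2} \sqrt{g}$ ($M{\left(g \right)} = \sqrt{2 g} = \sqrt{2} \sqrt{g}$)
$\sqrt{M{\left(-114 \right)} + y{\left(-208,-172 \right)}} = \sqrt{\sqrt{2} \sqrt{-114} - 86} = \sqrt{\sqrt{2} i \sqrt{114} - 86} = \sqrt{2 i \sqrt{57} - 86} = \sqrt{-86 + 2 i \sqrt{57}}$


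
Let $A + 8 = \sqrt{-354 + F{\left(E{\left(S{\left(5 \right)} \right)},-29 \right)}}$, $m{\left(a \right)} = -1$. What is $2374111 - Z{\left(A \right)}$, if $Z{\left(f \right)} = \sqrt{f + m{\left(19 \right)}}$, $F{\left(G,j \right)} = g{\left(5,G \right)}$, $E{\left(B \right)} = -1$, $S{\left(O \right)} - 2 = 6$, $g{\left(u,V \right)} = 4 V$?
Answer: $2374111 - \sqrt{-9 + i \sqrt{358}} \approx 2.3741 \cdot 10^{6} - 3.8699 i$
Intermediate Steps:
$S{\left(O \right)} = 8$ ($S{\left(O \right)} = 2 + 6 = 8$)
$F{\left(G,j \right)} = 4 G$
$A = -8 + i \sqrt{358}$ ($A = -8 + \sqrt{-354 + 4 \left(-1\right)} = -8 + \sqrt{-354 - 4} = -8 + \sqrt{-358} = -8 + i \sqrt{358} \approx -8.0 + 18.921 i$)
$Z{\left(f \right)} = \sqrt{-1 + f}$ ($Z{\left(f \right)} = \sqrt{f - 1} = \sqrt{-1 + f}$)
$2374111 - Z{\left(A \right)} = 2374111 - \sqrt{-1 - \left(8 - i \sqrt{358}\right)} = 2374111 - \sqrt{-9 + i \sqrt{358}}$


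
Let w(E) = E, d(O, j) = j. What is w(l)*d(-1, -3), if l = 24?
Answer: -72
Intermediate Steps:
w(l)*d(-1, -3) = 24*(-3) = -72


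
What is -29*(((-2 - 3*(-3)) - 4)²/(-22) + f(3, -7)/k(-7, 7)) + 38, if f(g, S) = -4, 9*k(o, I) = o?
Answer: -15289/154 ≈ -99.279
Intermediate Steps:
k(o, I) = o/9
-29*(((-2 - 3*(-3)) - 4)²/(-22) + f(3, -7)/k(-7, 7)) + 38 = -29*(((-2 - 3*(-3)) - 4)²/(-22) - 4/((⅑)*(-7))) + 38 = -29*(((-2 + 9) - 4)²*(-1/22) - 4/(-7/9)) + 38 = -29*((7 - 4)²*(-1/22) - 4*(-9/7)) + 38 = -29*(3²*(-1/22) + 36/7) + 38 = -29*(9*(-1/22) + 36/7) + 38 = -29*(-9/22 + 36/7) + 38 = -29*729/154 + 38 = -21141/154 + 38 = -15289/154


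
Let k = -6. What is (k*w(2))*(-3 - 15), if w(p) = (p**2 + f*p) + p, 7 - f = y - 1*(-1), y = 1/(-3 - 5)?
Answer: 1971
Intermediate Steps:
y = -1/8 (y = 1/(-8) = -1/8 ≈ -0.12500)
f = 49/8 (f = 7 - (-1/8 - 1*(-1)) = 7 - (-1/8 + 1) = 7 - 1*7/8 = 7 - 7/8 = 49/8 ≈ 6.1250)
w(p) = p**2 + 57*p/8 (w(p) = (p**2 + 49*p/8) + p = p**2 + 57*p/8)
(k*w(2))*(-3 - 15) = (-3*2*(57 + 8*2)/4)*(-3 - 15) = -3*2*(57 + 16)/4*(-18) = -3*2*73/4*(-18) = -6*73/4*(-18) = -219/2*(-18) = 1971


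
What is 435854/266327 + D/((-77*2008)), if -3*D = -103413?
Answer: 58209444047/41178415432 ≈ 1.4136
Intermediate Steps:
D = 34471 (D = -1/3*(-103413) = 34471)
435854/266327 + D/((-77*2008)) = 435854/266327 + 34471/((-77*2008)) = 435854*(1/266327) + 34471/(-154616) = 435854/266327 + 34471*(-1/154616) = 435854/266327 - 34471/154616 = 58209444047/41178415432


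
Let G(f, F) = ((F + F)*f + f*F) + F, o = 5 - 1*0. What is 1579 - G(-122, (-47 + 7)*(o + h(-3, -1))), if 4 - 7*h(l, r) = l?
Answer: -86021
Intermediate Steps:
h(l, r) = 4/7 - l/7
o = 5 (o = 5 + 0 = 5)
G(f, F) = F + 3*F*f (G(f, F) = ((2*F)*f + F*f) + F = (2*F*f + F*f) + F = 3*F*f + F = F + 3*F*f)
1579 - G(-122, (-47 + 7)*(o + h(-3, -1))) = 1579 - (-47 + 7)*(5 + (4/7 - ⅐*(-3)))*(1 + 3*(-122)) = 1579 - (-40*(5 + (4/7 + 3/7)))*(1 - 366) = 1579 - (-40*(5 + 1))*(-365) = 1579 - (-40*6)*(-365) = 1579 - (-240)*(-365) = 1579 - 1*87600 = 1579 - 87600 = -86021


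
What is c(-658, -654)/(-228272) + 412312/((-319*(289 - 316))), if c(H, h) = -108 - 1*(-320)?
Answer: 2139033157/44684244 ≈ 47.870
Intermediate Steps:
c(H, h) = 212 (c(H, h) = -108 + 320 = 212)
c(-658, -654)/(-228272) + 412312/((-319*(289 - 316))) = 212/(-228272) + 412312/((-319*(289 - 316))) = 212*(-1/228272) + 412312/((-319*(-27))) = -53/57068 + 412312/8613 = 2139033157/44684244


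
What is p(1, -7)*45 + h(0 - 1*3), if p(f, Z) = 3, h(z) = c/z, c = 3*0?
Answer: 135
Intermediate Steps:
c = 0
h(z) = 0 (h(z) = 0/z = 0)
p(1, -7)*45 + h(0 - 1*3) = 3*45 + 0 = 135 + 0 = 135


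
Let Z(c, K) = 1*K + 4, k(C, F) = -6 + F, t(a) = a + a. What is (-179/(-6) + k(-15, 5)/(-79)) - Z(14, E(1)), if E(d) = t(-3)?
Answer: 15095/474 ≈ 31.846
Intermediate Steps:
t(a) = 2*a
E(d) = -6 (E(d) = 2*(-3) = -6)
Z(c, K) = 4 + K (Z(c, K) = K + 4 = 4 + K)
(-179/(-6) + k(-15, 5)/(-79)) - Z(14, E(1)) = (-179/(-6) + (-6 + 5)/(-79)) - (4 - 6) = (-179*(-⅙) - 1*(-1/79)) - 1*(-2) = (179/6 + 1/79) + 2 = 14147/474 + 2 = 15095/474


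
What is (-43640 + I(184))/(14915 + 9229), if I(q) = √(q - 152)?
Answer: -5455/3018 + √2/6036 ≈ -1.8073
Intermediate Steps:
I(q) = √(-152 + q)
(-43640 + I(184))/(14915 + 9229) = (-43640 + √(-152 + 184))/(14915 + 9229) = (-43640 + √32)/24144 = (-43640 + 4*√2)*(1/24144) = -5455/3018 + √2/6036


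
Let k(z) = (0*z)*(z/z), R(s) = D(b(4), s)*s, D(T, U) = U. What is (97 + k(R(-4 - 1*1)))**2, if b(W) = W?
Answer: 9409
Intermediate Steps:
R(s) = s**2 (R(s) = s*s = s**2)
k(z) = 0 (k(z) = 0*1 = 0)
(97 + k(R(-4 - 1*1)))**2 = (97 + 0)**2 = 97**2 = 9409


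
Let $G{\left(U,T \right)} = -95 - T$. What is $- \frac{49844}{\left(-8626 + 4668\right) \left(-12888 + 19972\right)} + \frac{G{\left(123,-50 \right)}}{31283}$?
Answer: $\frac{10626379}{31325982842} \approx 0.00033922$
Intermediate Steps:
$- \frac{49844}{\left(-8626 + 4668\right) \left(-12888 + 19972\right)} + \frac{G{\left(123,-50 \right)}}{31283} = - \frac{49844}{\left(-8626 + 4668\right) \left(-12888 + 19972\right)} + \frac{-95 - -50}{31283} = - \frac{49844}{\left(-3958\right) 7084} + \left(-95 + 50\right) \frac{1}{31283} = - \frac{49844}{-28038472} - \frac{45}{31283} = \left(-49844\right) \left(- \frac{1}{28038472}\right) - \frac{45}{31283} = \frac{12461}{7009618} - \frac{45}{31283} = \frac{10626379}{31325982842}$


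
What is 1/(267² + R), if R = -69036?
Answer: 1/2253 ≈ 0.00044385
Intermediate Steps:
1/(267² + R) = 1/(267² - 69036) = 1/(71289 - 69036) = 1/2253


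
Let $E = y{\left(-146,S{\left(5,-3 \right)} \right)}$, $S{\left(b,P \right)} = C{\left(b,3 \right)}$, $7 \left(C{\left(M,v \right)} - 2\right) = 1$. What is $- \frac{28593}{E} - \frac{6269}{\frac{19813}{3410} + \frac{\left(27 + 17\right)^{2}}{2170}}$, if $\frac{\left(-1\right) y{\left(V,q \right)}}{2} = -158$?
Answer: $- \frac{51861073771}{50555892} \approx -1025.8$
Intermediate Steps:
$C{\left(M,v \right)} = \frac{15}{7}$ ($C{\left(M,v \right)} = 2 + \frac{1}{7} \cdot 1 = 2 + \frac{1}{7} = \frac{15}{7}$)
$S{\left(b,P \right)} = \frac{15}{7}$
$y{\left(V,q \right)} = 316$ ($y{\left(V,q \right)} = \left(-2\right) \left(-158\right) = 316$)
$E = 316$
$- \frac{28593}{E} - \frac{6269}{\frac{19813}{3410} + \frac{\left(27 + 17\right)^{2}}{2170}} = - \frac{28593}{316} - \frac{6269}{\frac{19813}{3410} + \frac{\left(27 + 17\right)^{2}}{2170}} = \left(-28593\right) \frac{1}{316} - \frac{6269}{19813 \cdot \frac{1}{3410} + 44^{2} \cdot \frac{1}{2170}} = - \frac{28593}{316} - \frac{6269}{\frac{19813}{3410} + 1936 \cdot \frac{1}{2170}} = - \frac{28593}{316} - \frac{6269}{\frac{19813}{3410} + \frac{968}{1085}} = - \frac{28593}{316} - \frac{6269}{\frac{159987}{23870}} = - \frac{28593}{316} - \frac{149641030}{159987} = - \frac{51861073771}{50555892}$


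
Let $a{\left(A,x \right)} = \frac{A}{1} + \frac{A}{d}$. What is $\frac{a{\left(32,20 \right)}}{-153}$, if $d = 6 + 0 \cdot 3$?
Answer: $- \frac{112}{459} \approx -0.24401$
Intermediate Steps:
$d = 6$ ($d = 6 + 0 = 6$)
$a{\left(A,x \right)} = \frac{7 A}{6}$ ($a{\left(A,x \right)} = \frac{A}{1} + \frac{A}{6} = A 1 + A \frac{1}{6} = A + \frac{A}{6} = \frac{7 A}{6}$)
$\frac{a{\left(32,20 \right)}}{-153} = \frac{\frac{7}{6} \cdot 32}{-153} = \frac{112}{3} \left(- \frac{1}{153}\right) = - \frac{112}{459}$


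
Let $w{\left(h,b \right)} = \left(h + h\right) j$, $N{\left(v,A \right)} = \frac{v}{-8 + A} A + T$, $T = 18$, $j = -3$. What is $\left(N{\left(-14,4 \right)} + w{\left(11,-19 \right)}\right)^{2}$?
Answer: $1156$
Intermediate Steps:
$N{\left(v,A \right)} = 18 + \frac{A v}{-8 + A}$ ($N{\left(v,A \right)} = \frac{v}{-8 + A} A + 18 = \frac{A v}{-8 + A} + 18 = 18 + \frac{A v}{-8 + A}$)
$w{\left(h,b \right)} = - 6 h$ ($w{\left(h,b \right)} = \left(h + h\right) \left(-3\right) = 2 h \left(-3\right) = - 6 h$)
$\left(N{\left(-14,4 \right)} + w{\left(11,-19 \right)}\right)^{2} = \left(\frac{-144 + 18 \cdot 4 + 4 \left(-14\right)}{-8 + 4} - 66\right)^{2} = \left(\frac{-144 + 72 - 56}{-4} - 66\right)^{2} = \left(\left(- \frac{1}{4}\right) \left(-128\right) - 66\right)^{2} = \left(32 - 66\right)^{2} = \left(-34\right)^{2} = 1156$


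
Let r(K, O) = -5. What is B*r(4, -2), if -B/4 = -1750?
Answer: -35000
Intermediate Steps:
B = 7000 (B = -4*(-1750) = 7000)
B*r(4, -2) = 7000*(-5) = -35000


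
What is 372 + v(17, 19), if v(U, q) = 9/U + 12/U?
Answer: 6345/17 ≈ 373.24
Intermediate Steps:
v(U, q) = 21/U
372 + v(17, 19) = 372 + 21/17 = 6345/17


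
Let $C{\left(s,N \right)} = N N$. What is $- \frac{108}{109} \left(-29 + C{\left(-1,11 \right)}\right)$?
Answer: $- \frac{9936}{109} \approx -91.156$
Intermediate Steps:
$C{\left(s,N \right)} = N^{2}$
$- \frac{108}{109} \left(-29 + C{\left(-1,11 \right)}\right) = - \frac{108}{109} \left(-29 + 11^{2}\right) = \left(-108\right) \frac{1}{109} \left(-29 + 121\right) = \left(- \frac{108}{109}\right) 92 = - \frac{9936}{109}$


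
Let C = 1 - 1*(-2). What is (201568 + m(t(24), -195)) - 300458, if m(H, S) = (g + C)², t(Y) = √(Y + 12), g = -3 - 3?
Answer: -98881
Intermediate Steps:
g = -6
C = 3 (C = 1 + 2 = 3)
t(Y) = √(12 + Y)
m(H, S) = 9 (m(H, S) = (-6 + 3)² = (-3)² = 9)
(201568 + m(t(24), -195)) - 300458 = (201568 + 9) - 300458 = 201577 - 300458 = -98881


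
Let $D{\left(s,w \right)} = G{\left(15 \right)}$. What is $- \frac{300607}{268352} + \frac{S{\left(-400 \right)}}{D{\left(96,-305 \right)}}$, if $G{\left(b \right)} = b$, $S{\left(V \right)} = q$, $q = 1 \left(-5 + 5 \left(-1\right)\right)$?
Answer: $- \frac{1438525}{805056} \approx -1.7869$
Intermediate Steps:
$q = -10$ ($q = 1 \left(-5 - 5\right) = 1 \left(-10\right) = -10$)
$S{\left(V \right)} = -10$
$D{\left(s,w \right)} = 15$
$- \frac{300607}{268352} + \frac{S{\left(-400 \right)}}{D{\left(96,-305 \right)}} = - \frac{300607}{268352} - \frac{10}{15} = \left(-300607\right) \frac{1}{268352} - \frac{2}{3} = - \frac{300607}{268352} - \frac{2}{3} = - \frac{1438525}{805056}$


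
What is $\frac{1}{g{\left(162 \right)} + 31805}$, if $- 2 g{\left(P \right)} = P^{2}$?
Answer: $\frac{1}{18683} \approx 5.3525 \cdot 10^{-5}$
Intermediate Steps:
$g{\left(P \right)} = - \frac{P^{2}}{2}$
$\frac{1}{g{\left(162 \right)} + 31805} = \frac{1}{- \frac{162^{2}}{2} + 31805} = \frac{1}{\left(- \frac{1}{2}\right) 26244 + 31805} = \frac{1}{-13122 + 31805} = \frac{1}{18683}$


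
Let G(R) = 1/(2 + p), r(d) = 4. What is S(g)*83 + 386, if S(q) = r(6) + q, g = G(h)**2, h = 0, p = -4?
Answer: 2955/4 ≈ 738.75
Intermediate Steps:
G(R) = -1/2 (G(R) = 1/(2 - 4) = 1/(-2) = -1/2)
g = 1/4 (g = (-1/2)**2 = 1/4 ≈ 0.25000)
S(q) = 4 + q
S(g)*83 + 386 = (4 + 1/4)*83 + 386 = (17/4)*83 + 386 = 1411/4 + 386 = 2955/4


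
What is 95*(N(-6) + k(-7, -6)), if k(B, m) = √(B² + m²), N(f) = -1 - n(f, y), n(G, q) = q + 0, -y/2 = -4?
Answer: -855 + 95*√85 ≈ 20.857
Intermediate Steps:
y = 8 (y = -2*(-4) = 8)
n(G, q) = q
N(f) = -9 (N(f) = -1 - 1*8 = -1 - 8 = -9)
95*(N(-6) + k(-7, -6)) = 95*(-9 + √((-7)² + (-6)²)) = 95*(-9 + √(49 + 36)) = 95*(-9 + √85) = -855 + 95*√85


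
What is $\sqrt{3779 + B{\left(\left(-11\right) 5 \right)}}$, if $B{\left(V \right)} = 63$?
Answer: $\sqrt{3842} \approx 61.984$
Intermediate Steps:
$\sqrt{3779 + B{\left(\left(-11\right) 5 \right)}} = \sqrt{3779 + 63} = \sqrt{3842}$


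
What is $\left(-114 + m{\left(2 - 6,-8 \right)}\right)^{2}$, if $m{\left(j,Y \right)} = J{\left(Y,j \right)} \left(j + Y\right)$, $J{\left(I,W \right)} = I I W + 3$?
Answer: $8538084$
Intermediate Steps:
$J{\left(I,W \right)} = 3 + W I^{2}$ ($J{\left(I,W \right)} = I^{2} W + 3 = W I^{2} + 3 = 3 + W I^{2}$)
$m{\left(j,Y \right)} = \left(3 + j Y^{2}\right) \left(Y + j\right)$ ($m{\left(j,Y \right)} = \left(3 + j Y^{2}\right) \left(j + Y\right) = \left(3 + j Y^{2}\right) \left(Y + j\right)$)
$\left(-114 + m{\left(2 - 6,-8 \right)}\right)^{2} = \left(-114 + \left(3 + \left(2 - 6\right) \left(-8\right)^{2}\right) \left(-8 + \left(2 - 6\right)\right)\right)^{2} = \left(-114 + \left(3 + \left(2 - 6\right) 64\right) \left(-8 + \left(2 - 6\right)\right)\right)^{2} = \left(-114 + \left(3 - 256\right) \left(-8 - 4\right)\right)^{2} = \left(-114 + \left(3 - 256\right) \left(-12\right)\right)^{2} = \left(-114 - -3036\right)^{2} = \left(-114 + 3036\right)^{2} = 2922^{2} = 8538084$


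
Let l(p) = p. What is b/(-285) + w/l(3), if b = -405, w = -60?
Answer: -353/19 ≈ -18.579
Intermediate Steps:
b/(-285) + w/l(3) = -405/(-285) - 60/3 = -405*(-1/285) - 60*⅓ = 27/19 - 20 = -353/19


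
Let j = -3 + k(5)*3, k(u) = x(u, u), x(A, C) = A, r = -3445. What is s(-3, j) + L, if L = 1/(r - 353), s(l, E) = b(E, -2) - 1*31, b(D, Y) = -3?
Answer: -129133/3798 ≈ -34.000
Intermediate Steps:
k(u) = u
j = 12 (j = -3 + 5*3 = -3 + 15 = 12)
s(l, E) = -34 (s(l, E) = -3 - 1*31 = -3 - 31 = -34)
L = -1/3798 (L = 1/(-3445 - 353) = 1/(-3798) = -1/3798 ≈ -0.00026330)
s(-3, j) + L = -34 - 1/3798 = -129133/3798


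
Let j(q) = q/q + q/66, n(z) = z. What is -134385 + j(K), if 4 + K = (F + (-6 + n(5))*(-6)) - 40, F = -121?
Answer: -2956501/22 ≈ -1.3439e+5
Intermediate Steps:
K = -159 (K = -4 + ((-121 + (-6 + 5)*(-6)) - 40) = -4 + ((-121 - 1*(-6)) - 40) = -4 + ((-121 + 6) - 40) = -4 + (-115 - 40) = -4 - 155 = -159)
j(q) = 1 + q/66 (j(q) = 1 + q*(1/66) = 1 + q/66)
-134385 + j(K) = -134385 + (1 + (1/66)*(-159)) = -134385 + (1 - 53/22) = -134385 - 31/22 = -2956501/22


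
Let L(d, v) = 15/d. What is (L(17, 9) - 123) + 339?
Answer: 3687/17 ≈ 216.88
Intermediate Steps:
(L(17, 9) - 123) + 339 = (15/17 - 123) + 339 = -2076/17 + 339 = 3687/17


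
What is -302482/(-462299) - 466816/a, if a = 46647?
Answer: -201698692130/21564861453 ≈ -9.3531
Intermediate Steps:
-302482/(-462299) - 466816/a = -302482/(-462299) - 466816/46647 = -302482*(-1/462299) - 466816*1/46647 = 302482/462299 - 466816/46647 = -201698692130/21564861453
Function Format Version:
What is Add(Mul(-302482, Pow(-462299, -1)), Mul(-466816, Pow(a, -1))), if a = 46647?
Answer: Rational(-201698692130, 21564861453) ≈ -9.3531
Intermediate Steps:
Add(Mul(-302482, Pow(-462299, -1)), Mul(-466816, Pow(a, -1))) = Add(Mul(-302482, Pow(-462299, -1)), Mul(-466816, Pow(46647, -1))) = Add(Mul(-302482, Rational(-1, 462299)), Mul(-466816, Rational(1, 46647))) = Add(Rational(302482, 462299), Rational(-466816, 46647)) = Rational(-201698692130, 21564861453)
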